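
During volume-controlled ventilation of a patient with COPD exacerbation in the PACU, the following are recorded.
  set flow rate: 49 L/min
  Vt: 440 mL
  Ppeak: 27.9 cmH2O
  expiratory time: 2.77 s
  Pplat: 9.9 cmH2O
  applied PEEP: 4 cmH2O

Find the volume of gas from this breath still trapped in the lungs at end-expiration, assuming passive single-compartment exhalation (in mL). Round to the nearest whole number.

82

Flow: 49 L/min ÷ 60 = 0.8167 L/s.
R = (PIP − Pplat)/V̇ = (27.9 − 9.9) / 0.8167 = 18.0/0.8167 = 22.04 cmH2O·s/L.
C = Vt/(Pplat − PEEP) = 440.0 / (9.9 − 4) = 440.0/5.9 = 74.576 mL/cmH2O.
τ = R × C = 22.04 × 0.07458 L/cmH2O = 1.644 s.
Fraction remaining = e^(−Te/τ) = e^(−2.77/1.644) = 0.1855.
Trapped volume = 440.0 × 0.1855 = 81.62 mL.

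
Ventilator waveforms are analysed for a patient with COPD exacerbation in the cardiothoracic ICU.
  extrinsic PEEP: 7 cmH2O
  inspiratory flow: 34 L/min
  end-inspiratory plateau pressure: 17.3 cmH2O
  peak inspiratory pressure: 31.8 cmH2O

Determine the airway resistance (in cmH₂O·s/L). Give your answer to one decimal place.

Flow: 34 L/min ÷ 60 = 0.5667 L/s.
Raw = (PIP − Pplat) / flow = (31.8 − 17.3) / 0.5667 = 14.5 / 0.5667 = 25.587 cmH2O·s/L.

25.6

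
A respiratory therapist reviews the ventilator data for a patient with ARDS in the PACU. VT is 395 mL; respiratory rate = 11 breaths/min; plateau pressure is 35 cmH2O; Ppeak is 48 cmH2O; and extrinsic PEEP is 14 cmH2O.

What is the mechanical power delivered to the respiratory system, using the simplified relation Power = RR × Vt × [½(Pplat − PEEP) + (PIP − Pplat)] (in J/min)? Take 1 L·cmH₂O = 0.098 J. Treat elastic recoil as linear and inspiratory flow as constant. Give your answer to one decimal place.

Per-breath work = Vt × [½(Pplat−PEEP) + (PIP−Pplat)] = 0.395 × [0.5×21.0 + 13.0] = 0.395 × 23.5 = 9.283 L·cmH2O.
Power = 11 × 9.283 = 102.11 L·cmH2O/min.
× 0.098 J/(L·cmH2O) → 10.007 J/min.

10.0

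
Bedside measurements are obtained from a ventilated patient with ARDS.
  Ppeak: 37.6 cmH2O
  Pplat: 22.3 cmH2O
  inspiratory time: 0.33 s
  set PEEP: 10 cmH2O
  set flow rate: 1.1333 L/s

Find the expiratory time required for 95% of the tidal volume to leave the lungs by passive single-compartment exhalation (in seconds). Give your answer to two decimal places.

Vt = flow × Ti = 1.1333 L/s × 0.33 s × 1000 mL/L = 373.99 mL.
R = (PIP − Pplat)/V̇ = (37.6 − 22.3) / 1.1333 = 15.3/1.1333 = 13.5 cmH2O·s/L.
C = Vt/(Pplat − PEEP) = 373.99 / (22.3 − 10) = 373.99/12.3 = 30.406 mL/cmH2O.
τ = R × C = 13.5 × 0.03041 L/cmH2O = 0.4105 s.
t = −τ·ln(1 − 0.95) = −0.4105·ln(0.05) = 1.23 s.

1.23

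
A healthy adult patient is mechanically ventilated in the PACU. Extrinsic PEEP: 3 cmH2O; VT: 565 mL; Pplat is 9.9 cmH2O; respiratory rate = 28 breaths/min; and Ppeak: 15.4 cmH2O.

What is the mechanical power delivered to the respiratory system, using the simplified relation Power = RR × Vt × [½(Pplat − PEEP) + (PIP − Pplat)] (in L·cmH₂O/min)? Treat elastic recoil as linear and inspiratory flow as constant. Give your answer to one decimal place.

141.6

Per-breath work = Vt × [½(Pplat−PEEP) + (PIP−Pplat)] = 0.565 × [0.5×6.9 + 5.5] = 0.565 × 8.95 = 5.057 L·cmH2O.
Power = 28 × 5.057 = 141.6 L·cmH2O/min.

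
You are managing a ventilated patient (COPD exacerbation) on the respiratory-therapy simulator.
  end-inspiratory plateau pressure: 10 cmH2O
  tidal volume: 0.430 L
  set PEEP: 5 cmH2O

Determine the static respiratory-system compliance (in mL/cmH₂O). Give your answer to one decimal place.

86.0

Cstat = Vt / (Pplat − PEEP) = 430 / (10 − 5) = 430 / 5.0 = 86.0 mL/cmH2O.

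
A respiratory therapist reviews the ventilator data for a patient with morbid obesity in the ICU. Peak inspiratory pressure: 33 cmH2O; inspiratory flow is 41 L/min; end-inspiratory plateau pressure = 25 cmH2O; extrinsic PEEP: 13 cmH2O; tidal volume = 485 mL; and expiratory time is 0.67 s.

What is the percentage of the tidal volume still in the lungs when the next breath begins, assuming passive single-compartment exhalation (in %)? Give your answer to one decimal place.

Flow: 41 L/min ÷ 60 = 0.6833 L/s.
R = (PIP − Pplat)/V̇ = (33 − 25) / 0.6833 = 8.0/0.6833 = 11.708 cmH2O·s/L.
C = Vt/(Pplat − PEEP) = 485.0 / (25 − 13) = 485.0/12.0 = 40.417 mL/cmH2O.
τ = R × C = 11.708 × 0.04042 L/cmH2O = 0.4732 s.
Fraction remaining at end-expiration = e^(−Te/τ) = e^(−0.67/0.4732) = 0.2427 → 24.27%.

24.3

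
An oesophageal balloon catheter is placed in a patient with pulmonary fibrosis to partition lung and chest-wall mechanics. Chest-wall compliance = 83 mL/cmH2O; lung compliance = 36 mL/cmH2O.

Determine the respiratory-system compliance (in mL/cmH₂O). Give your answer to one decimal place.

25.1

Lung and chest wall are elastances in series: 1/Crs = 1/CL + 1/Ccw.
1/Crs = 1/36 + 1/83 = 0.03983.
Crs = 25.107 mL/cmH2O.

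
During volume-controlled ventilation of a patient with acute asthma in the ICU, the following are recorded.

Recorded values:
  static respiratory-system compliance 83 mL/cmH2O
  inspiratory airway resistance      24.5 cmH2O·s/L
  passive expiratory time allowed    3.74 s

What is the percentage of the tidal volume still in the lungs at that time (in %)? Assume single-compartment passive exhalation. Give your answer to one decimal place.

15.9

τ = R × C = 24.5 × 83 mL/cmH2O = 24.5 × 0.083 L/cmH2O = 2.034 s.
Passive exhalation: V(t)/V₀ = e^(−t/τ) = e^(−3.74/2.034) = 0.159.
Fraction remaining = 0.159 → 15.9%.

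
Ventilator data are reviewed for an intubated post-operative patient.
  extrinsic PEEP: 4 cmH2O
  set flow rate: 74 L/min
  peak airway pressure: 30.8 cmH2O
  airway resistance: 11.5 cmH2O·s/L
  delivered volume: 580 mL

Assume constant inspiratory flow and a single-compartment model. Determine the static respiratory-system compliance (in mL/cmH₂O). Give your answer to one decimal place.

46.0

Flow: 74 L/min ÷ 60 = 1.2333 L/s.
Equation of motion (constant flow): PIP = Vt/C + R·V̇ + PEEP.
Vt/C = PIP − R·V̇ − PEEP = 30.8 − 11.5×1.2333 − 4 = 30.8 − 14.183 − 4 = 12.617 cmH2O.
C = Vt / 12.617 = 580 / 12.617 = 45.97 mL/cmH2O.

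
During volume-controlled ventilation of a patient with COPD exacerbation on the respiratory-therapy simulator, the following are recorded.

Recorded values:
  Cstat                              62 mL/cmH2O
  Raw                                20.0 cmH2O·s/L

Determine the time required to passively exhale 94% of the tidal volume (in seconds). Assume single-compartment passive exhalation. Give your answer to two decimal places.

3.49

τ = R × C = 20.0 × 62 mL/cmH2O = 20.0 × 0.062 L/cmH2O = 1.24 s.
Exhaled fraction f = 1 − e^(−t/τ) → t = −τ·ln(1 − f) = −1.24·ln(0.06) = 3.489 s.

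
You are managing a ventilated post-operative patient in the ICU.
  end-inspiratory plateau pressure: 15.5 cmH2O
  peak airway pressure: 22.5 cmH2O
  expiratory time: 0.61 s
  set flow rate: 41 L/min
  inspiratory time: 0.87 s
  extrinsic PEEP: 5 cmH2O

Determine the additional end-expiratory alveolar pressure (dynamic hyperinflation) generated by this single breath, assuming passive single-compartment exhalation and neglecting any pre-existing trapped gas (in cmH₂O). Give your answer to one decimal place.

Flow: 41 L/min ÷ 60 = 0.6833 L/s.
Vt = flow × Ti = 0.6833 L/s × 0.87 s × 1000 mL/L = 594.47 mL.
R = (PIP − Pplat)/V̇ = (22.5 − 15.5) / 0.6833 = 7.0/0.6833 = 10.244 cmH2O·s/L.
C = Vt/(Pplat − PEEP) = 594.47 / (15.5 − 5) = 594.47/10.5 = 56.616 mL/cmH2O.
τ = R × C = 10.244 × 0.05662 L/cmH2O = 0.58 s.
Fraction remaining = e^(−Te/τ) = e^(−0.61/0.58) = 0.3493; trapped volume = 594.47 × 0.3493 = 207.65 mL.
Additional alveolar pressure from trapping ≈ V_trapped / C = 207.65 / 56.616 = 3.668 cmH2O.

3.7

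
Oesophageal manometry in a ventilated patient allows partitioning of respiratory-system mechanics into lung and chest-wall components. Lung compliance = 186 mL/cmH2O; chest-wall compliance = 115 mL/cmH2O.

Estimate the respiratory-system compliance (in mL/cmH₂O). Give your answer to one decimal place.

71.1

Lung and chest wall are elastances in series: 1/Crs = 1/CL + 1/Ccw.
1/Crs = 1/186 + 1/115 = 0.01407.
Crs = 71.073 mL/cmH2O.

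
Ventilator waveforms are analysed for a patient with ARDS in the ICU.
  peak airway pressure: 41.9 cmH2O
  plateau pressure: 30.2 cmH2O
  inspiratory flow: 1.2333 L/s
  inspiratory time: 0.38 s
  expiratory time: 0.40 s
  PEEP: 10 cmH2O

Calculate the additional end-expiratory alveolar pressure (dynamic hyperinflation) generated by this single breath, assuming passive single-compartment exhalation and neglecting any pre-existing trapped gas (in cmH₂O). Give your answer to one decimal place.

3.3

Vt = flow × Ti = 1.2333 L/s × 0.38 s × 1000 mL/L = 468.65 mL.
R = (PIP − Pplat)/V̇ = (41.9 − 30.2) / 1.2333 = 11.7/1.2333 = 9.487 cmH2O·s/L.
C = Vt/(Pplat − PEEP) = 468.65 / (30.2 − 10) = 468.65/20.2 = 23.2 mL/cmH2O.
τ = R × C = 9.487 × 0.0232 L/cmH2O = 0.2201 s.
Fraction remaining = e^(−Te/τ) = e^(−0.40/0.2201) = 0.1625; trapped volume = 468.65 × 0.1625 = 76.156 mL.
Additional alveolar pressure from trapping ≈ V_trapped / C = 76.156 / 23.2 = 3.283 cmH2O.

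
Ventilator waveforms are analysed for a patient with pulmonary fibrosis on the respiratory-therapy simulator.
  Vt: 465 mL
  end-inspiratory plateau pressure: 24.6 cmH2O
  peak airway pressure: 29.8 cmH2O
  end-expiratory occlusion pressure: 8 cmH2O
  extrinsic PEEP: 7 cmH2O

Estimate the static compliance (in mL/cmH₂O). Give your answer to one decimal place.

28.0

End-expiratory occlusion gives total PEEP = 8 cmH2O (intrinsic PEEP = 8 − 7 = 1). Use total PEEP for the elastic gradient.
Cstat = Vt / (Pplat − PEEPtotal) = 465 / (24.6 − 8) = 465 / 16.6 = 28.012 mL/cmH2O.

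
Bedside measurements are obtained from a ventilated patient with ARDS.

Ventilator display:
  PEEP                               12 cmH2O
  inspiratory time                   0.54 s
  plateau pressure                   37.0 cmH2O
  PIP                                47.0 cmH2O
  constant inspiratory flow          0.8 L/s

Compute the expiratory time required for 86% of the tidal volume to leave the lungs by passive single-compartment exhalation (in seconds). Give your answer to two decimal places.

0.42

Vt = flow × Ti = 0.8 L/s × 0.54 s × 1000 mL/L = 432.0 mL.
R = (PIP − Pplat)/V̇ = (47.0 − 37.0) / 0.8 = 10.0/0.8 = 12.5 cmH2O·s/L.
C = Vt/(Pplat − PEEP) = 432.0 / (37.0 − 12) = 432.0/25.0 = 17.28 mL/cmH2O.
τ = R × C = 12.5 × 0.01728 L/cmH2O = 0.216 s.
t = −τ·ln(1 − 0.86) = −0.216·ln(0.14) = 0.4247 s.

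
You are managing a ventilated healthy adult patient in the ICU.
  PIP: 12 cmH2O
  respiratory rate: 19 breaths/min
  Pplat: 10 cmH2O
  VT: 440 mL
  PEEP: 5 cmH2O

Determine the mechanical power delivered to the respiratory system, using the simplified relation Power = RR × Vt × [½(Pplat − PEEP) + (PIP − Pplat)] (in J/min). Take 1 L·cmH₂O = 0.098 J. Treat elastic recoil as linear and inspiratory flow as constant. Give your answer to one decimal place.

3.7

Per-breath work = Vt × [½(Pplat−PEEP) + (PIP−Pplat)] = 0.440 × [0.5×5.0 + 2.0] = 0.440 × 4.5 = 1.98 L·cmH2O.
Power = 19 × 1.98 = 37.62 L·cmH2O/min.
× 0.098 J/(L·cmH2O) → 3.687 J/min.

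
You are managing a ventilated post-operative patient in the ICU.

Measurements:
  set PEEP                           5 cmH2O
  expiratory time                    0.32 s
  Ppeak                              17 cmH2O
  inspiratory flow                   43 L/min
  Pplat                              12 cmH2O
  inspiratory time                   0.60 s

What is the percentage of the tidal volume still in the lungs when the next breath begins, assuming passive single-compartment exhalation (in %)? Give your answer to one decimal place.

Flow: 43 L/min ÷ 60 = 0.7167 L/s.
Vt = flow × Ti = 0.7167 L/s × 0.60 s × 1000 mL/L = 430.02 mL.
R = (PIP − Pplat)/V̇ = (17 − 12) / 0.7167 = 5.0/0.7167 = 6.976 cmH2O·s/L.
C = Vt/(Pplat − PEEP) = 430.02 / (12 − 5) = 430.02/7.0 = 61.431 mL/cmH2O.
τ = R × C = 6.976 × 0.06143 L/cmH2O = 0.4285 s.
Fraction remaining at end-expiration = e^(−Te/τ) = e^(−0.32/0.4285) = 0.4739 → 47.39%.

47.4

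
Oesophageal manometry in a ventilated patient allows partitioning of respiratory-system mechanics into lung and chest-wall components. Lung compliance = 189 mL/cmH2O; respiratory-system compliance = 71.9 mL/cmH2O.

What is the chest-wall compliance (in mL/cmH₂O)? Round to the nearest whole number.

1/Ccw = 1/Crs − 1/CL.
1/Ccw = 1/71.9 − 1/189 = 0.008617.
Ccw = 116.05 mL/cmH2O.

116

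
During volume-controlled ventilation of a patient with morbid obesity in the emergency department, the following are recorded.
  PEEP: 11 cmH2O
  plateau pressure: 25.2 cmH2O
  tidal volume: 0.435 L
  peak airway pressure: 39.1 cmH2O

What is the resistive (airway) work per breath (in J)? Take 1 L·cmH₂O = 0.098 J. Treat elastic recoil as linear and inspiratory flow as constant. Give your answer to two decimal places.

With constant inspiratory flow the resistive pressure is constant at PIP − Pplat = 39.1 − 25.2 = 13.9 cmH2O, so resistive work = 13.9 × 0.435 = 6.047 L·cmH2O.
× 0.098 J/(L·cmH2O) → 0.5926 J.

0.59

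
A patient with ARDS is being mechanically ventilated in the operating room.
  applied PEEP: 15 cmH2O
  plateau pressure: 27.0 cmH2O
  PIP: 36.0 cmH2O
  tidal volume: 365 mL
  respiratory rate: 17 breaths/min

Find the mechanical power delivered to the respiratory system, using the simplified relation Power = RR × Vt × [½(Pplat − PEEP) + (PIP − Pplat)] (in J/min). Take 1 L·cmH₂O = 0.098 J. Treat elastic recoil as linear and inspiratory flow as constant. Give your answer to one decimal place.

9.1

Per-breath work = Vt × [½(Pplat−PEEP) + (PIP−Pplat)] = 0.365 × [0.5×12.0 + 9.0] = 0.365 × 15.0 = 5.475 L·cmH2O.
Power = 17 × 5.475 = 93.075 L·cmH2O/min.
× 0.098 J/(L·cmH2O) → 9.121 J/min.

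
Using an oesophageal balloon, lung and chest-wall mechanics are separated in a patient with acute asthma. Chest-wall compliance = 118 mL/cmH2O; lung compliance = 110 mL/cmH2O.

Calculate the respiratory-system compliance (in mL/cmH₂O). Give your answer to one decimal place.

56.9

Lung and chest wall are elastances in series: 1/Crs = 1/CL + 1/Ccw.
1/Crs = 1/110 + 1/118 = 0.01757.
Crs = 56.915 mL/cmH2O.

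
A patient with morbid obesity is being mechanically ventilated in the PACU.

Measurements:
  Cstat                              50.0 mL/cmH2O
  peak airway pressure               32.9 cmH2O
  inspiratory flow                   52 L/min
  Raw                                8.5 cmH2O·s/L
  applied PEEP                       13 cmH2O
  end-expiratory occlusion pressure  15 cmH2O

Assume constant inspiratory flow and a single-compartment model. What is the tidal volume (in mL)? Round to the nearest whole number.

Flow: 52 L/min ÷ 60 = 0.8667 L/s.
Total PEEP = 15 cmH2O (set 13 + intrinsic 2); this is the baseline alveolar pressure.
Equation of motion (constant flow): PIP = Vt/C + R·V̇ + PEEP.
Vt/C = PIP − R·V̇ − PEEP = 32.9 − 7.367 − 15 = 10.533 cmH2O.
Vt = C × 10.533 = 50.0 × 10.533 = 526.65 mL.

527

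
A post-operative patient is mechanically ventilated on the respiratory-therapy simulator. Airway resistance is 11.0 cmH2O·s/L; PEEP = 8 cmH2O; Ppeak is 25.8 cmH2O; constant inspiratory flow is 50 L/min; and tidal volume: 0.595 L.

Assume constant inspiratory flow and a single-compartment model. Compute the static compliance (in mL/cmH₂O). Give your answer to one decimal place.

Flow: 50 L/min ÷ 60 = 0.8333 L/s.
Equation of motion (constant flow): PIP = Vt/C + R·V̇ + PEEP.
Vt/C = PIP − R·V̇ − PEEP = 25.8 − 11.0×0.8333 − 8 = 25.8 − 9.166 − 8 = 8.634 cmH2O.
C = Vt / 8.634 = 595 / 8.634 = 68.914 mL/cmH2O.

68.9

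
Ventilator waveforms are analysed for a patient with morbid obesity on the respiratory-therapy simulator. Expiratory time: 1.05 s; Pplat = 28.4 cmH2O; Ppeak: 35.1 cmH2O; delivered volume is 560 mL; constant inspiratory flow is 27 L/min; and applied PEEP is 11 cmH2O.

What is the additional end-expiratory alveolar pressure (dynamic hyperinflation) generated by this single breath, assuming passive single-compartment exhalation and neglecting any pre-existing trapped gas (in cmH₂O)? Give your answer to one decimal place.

Flow: 27 L/min ÷ 60 = 0.45 L/s.
R = (PIP − Pplat)/V̇ = (35.1 − 28.4) / 0.45 = 6.7/0.45 = 14.889 cmH2O·s/L.
C = Vt/(Pplat − PEEP) = 560.0 / (28.4 − 11) = 560.0/17.4 = 32.184 mL/cmH2O.
τ = R × C = 14.889 × 0.03218 L/cmH2O = 0.4791 s.
Fraction remaining = e^(−Te/τ) = e^(−1.05/0.4791) = 0.1117; trapped volume = 560.0 × 0.1117 = 62.552 mL.
Additional alveolar pressure from trapping ≈ V_trapped / C = 62.552 / 32.184 = 1.944 cmH2O.

1.9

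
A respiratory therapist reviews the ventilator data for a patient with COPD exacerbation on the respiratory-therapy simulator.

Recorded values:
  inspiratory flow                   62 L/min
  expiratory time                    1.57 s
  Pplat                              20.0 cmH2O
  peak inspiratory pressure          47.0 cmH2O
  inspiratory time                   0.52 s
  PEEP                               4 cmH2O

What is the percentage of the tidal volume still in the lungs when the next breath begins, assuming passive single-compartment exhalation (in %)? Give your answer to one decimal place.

16.7

Flow: 62 L/min ÷ 60 = 1.0333 L/s.
Vt = flow × Ti = 1.0333 L/s × 0.52 s × 1000 mL/L = 537.32 mL.
R = (PIP − Pplat)/V̇ = (47.0 − 20.0) / 1.0333 = 27.0/1.0333 = 26.13 cmH2O·s/L.
C = Vt/(Pplat − PEEP) = 537.32 / (20.0 − 4) = 537.32/16.0 = 33.583 mL/cmH2O.
τ = R × C = 26.13 × 0.03358 L/cmH2O = 0.8774 s.
Fraction remaining at end-expiration = e^(−Te/τ) = e^(−1.57/0.8774) = 0.1671 → 16.71%.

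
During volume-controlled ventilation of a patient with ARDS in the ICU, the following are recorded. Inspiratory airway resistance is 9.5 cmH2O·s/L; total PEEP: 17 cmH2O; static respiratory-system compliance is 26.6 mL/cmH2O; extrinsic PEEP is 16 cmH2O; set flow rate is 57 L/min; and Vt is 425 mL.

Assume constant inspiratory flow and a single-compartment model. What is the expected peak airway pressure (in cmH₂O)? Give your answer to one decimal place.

42.0

Flow: 57 L/min ÷ 60 = 0.95 L/s.
Total PEEP = 17 cmH2O (set 16 + intrinsic 1); this is the baseline alveolar pressure.
Equation of motion (constant flow): PIP = Vt/C + R·V̇ + PEEP.
PIP = 425/26.6 + 9.5×0.95 + 17 = 15.977 + 9.025 + 17 = 42.002 cmH2O.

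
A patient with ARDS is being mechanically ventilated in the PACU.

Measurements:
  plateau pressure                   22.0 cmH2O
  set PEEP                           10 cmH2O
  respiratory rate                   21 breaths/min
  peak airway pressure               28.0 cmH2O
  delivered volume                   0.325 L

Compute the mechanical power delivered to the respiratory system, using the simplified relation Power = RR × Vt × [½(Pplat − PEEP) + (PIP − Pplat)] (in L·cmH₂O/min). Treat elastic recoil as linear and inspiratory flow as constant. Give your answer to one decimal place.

81.9

Per-breath work = Vt × [½(Pplat−PEEP) + (PIP−Pplat)] = 0.325 × [0.5×12.0 + 6.0] = 0.325 × 12.0 = 3.9 L·cmH2O.
Power = 21 × 3.9 = 81.9 L·cmH2O/min.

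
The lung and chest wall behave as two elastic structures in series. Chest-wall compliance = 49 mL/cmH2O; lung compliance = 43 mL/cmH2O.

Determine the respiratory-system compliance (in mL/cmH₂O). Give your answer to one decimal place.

22.9

Lung and chest wall are elastances in series: 1/Crs = 1/CL + 1/Ccw.
1/Crs = 1/43 + 1/49 = 0.04366.
Crs = 22.904 mL/cmH2O.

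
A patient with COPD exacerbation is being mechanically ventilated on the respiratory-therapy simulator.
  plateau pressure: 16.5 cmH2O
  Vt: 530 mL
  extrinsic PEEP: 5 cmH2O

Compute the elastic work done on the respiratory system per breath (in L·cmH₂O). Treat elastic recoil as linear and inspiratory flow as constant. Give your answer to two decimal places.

3.05

Elastic work ≈ ½ × (Pplat − PEEP) × Vt = 0.5 × (16.5 − 5) × 0.530 L = 0.5 × 11.5 × 0.530 = 3.048 L·cmH2O.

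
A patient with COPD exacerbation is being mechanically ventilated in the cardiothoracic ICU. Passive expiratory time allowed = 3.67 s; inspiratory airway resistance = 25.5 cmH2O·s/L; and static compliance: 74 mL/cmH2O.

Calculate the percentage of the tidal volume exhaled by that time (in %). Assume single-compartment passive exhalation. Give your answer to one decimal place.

85.7

τ = R × C = 25.5 × 74 mL/cmH2O = 25.5 × 0.074 L/cmH2O = 1.887 s.
Passive exhalation: V(t)/V₀ = e^(−t/τ) = e^(−3.67/1.887) = 0.143.
Fraction exhaled = 1 − 0.143 = 0.857 → 85.7%.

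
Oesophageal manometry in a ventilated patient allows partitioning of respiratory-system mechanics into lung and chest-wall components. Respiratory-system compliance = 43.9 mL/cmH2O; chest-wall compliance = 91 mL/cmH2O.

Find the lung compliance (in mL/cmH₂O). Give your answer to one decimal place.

1/CL = 1/Crs − 1/Ccw.
1/CL = 1/43.9 − 1/91 = 0.01179.
CL = 84.818 mL/cmH2O.

84.8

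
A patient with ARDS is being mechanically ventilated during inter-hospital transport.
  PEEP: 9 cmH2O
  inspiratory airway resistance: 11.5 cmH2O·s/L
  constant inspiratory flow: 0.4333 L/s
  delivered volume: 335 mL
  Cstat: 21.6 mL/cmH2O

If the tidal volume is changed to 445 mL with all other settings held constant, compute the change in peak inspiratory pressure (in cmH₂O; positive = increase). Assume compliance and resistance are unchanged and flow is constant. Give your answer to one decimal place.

PIP = Vt/C + R·V̇ + PEEP (constant-flow equation of motion).
Only the elastic term changes: ΔPIP = ΔVt / C = (445 − 335) / 21.6 = 5.093 cmH2O.

5.1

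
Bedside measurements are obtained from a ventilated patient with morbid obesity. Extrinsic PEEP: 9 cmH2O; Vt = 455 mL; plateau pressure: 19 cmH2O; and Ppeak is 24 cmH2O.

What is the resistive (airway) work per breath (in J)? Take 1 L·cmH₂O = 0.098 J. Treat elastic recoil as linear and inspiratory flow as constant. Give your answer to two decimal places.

With constant inspiratory flow the resistive pressure is constant at PIP − Pplat = 24 − 19 = 5.0 cmH2O, so resistive work = 5.0 × 0.455 = 2.275 L·cmH2O.
× 0.098 J/(L·cmH2O) → 0.223 J.

0.22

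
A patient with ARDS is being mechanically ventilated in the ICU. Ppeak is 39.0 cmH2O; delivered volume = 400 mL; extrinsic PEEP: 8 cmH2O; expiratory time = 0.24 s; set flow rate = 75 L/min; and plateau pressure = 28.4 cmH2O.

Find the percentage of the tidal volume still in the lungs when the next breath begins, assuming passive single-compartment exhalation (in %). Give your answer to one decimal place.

23.6

Flow: 75 L/min ÷ 60 = 1.25 L/s.
R = (PIP − Pplat)/V̇ = (39.0 − 28.4) / 1.25 = 10.6/1.25 = 8.48 cmH2O·s/L.
C = Vt/(Pplat − PEEP) = 400.0 / (28.4 − 8) = 400.0/20.4 = 19.608 mL/cmH2O.
τ = R × C = 8.48 × 0.01961 L/cmH2O = 0.1663 s.
Fraction remaining at end-expiration = e^(−Te/τ) = e^(−0.24/0.1663) = 0.2362 → 23.62%.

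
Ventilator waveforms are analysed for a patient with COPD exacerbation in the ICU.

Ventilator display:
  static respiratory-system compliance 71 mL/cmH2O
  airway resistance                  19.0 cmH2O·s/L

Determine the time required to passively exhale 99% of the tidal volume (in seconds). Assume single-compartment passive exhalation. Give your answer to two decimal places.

6.21

τ = R × C = 19.0 × 71 mL/cmH2O = 19.0 × 0.071 L/cmH2O = 1.349 s.
Exhaled fraction f = 1 − e^(−t/τ) → t = −τ·ln(1 − f) = −1.349·ln(0.01) = 6.212 s.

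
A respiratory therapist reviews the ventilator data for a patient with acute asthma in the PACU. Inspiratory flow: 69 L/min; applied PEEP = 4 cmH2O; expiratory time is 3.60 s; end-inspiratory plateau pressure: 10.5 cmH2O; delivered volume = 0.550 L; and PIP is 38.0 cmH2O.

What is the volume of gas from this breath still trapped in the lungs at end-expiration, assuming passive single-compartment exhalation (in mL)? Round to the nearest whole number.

Flow: 69 L/min ÷ 60 = 1.15 L/s.
R = (PIP − Pplat)/V̇ = (38.0 − 10.5) / 1.15 = 27.5/1.15 = 23.913 cmH2O·s/L.
C = Vt/(Pplat − PEEP) = 550.0 / (10.5 − 4) = 550.0/6.5 = 84.615 mL/cmH2O.
τ = R × C = 23.913 × 0.08462 L/cmH2O = 2.024 s.
Fraction remaining = e^(−Te/τ) = e^(−3.60/2.024) = 0.1689.
Trapped volume = 550.0 × 0.1689 = 92.895 mL.

93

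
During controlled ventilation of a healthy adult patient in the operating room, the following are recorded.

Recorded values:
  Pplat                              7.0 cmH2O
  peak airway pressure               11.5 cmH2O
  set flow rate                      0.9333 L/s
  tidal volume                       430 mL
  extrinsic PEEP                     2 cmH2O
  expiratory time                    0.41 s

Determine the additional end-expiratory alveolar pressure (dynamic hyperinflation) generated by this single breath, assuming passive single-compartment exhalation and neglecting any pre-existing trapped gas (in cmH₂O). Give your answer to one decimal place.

1.9

R = (PIP − Pplat)/V̇ = (11.5 − 7.0) / 0.9333 = 4.5/0.9333 = 4.822 cmH2O·s/L.
C = Vt/(Pplat − PEEP) = 430.0 / (7.0 − 2) = 430.0/5.0 = 86.0 mL/cmH2O.
τ = R × C = 4.822 × 0.086 L/cmH2O = 0.4147 s.
Fraction remaining = e^(−Te/τ) = e^(−0.41/0.4147) = 0.3721; trapped volume = 430.0 × 0.3721 = 160.0 mL.
Additional alveolar pressure from trapping ≈ V_trapped / C = 160.0 / 86.0 = 1.86 cmH2O.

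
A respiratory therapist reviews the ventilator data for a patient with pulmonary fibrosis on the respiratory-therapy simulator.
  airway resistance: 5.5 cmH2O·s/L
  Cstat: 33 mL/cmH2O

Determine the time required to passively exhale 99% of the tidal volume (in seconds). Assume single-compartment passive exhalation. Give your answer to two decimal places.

0.84

τ = R × C = 5.5 × 33 mL/cmH2O = 5.5 × 0.033 L/cmH2O = 0.1815 s.
Exhaled fraction f = 1 − e^(−t/τ) → t = −τ·ln(1 − f) = −0.1815·ln(0.01) = 0.8358 s.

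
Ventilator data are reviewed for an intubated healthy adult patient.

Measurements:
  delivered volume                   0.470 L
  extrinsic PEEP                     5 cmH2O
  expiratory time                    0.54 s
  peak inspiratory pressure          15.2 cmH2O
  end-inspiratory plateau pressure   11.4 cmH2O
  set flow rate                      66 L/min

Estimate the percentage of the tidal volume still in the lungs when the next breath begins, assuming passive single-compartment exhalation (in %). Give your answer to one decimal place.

11.9

Flow: 66 L/min ÷ 60 = 1.1 L/s.
R = (PIP − Pplat)/V̇ = (15.2 − 11.4) / 1.1 = 3.8/1.1 = 3.455 cmH2O·s/L.
C = Vt/(Pplat − PEEP) = 470.0 / (11.4 − 5) = 470.0/6.4 = 73.438 mL/cmH2O.
τ = R × C = 3.455 × 0.07344 L/cmH2O = 0.2537 s.
Fraction remaining at end-expiration = e^(−Te/τ) = e^(−0.54/0.2537) = 0.119 → 11.9%.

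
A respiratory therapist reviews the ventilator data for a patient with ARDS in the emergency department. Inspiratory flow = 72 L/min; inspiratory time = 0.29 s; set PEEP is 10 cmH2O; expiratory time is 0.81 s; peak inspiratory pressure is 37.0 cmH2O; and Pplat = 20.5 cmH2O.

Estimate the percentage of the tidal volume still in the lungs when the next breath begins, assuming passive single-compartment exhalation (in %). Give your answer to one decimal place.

16.9

Flow: 72 L/min ÷ 60 = 1.2 L/s.
Vt = flow × Ti = 1.2 L/s × 0.29 s × 1000 mL/L = 348.0 mL.
R = (PIP − Pplat)/V̇ = (37.0 − 20.5) / 1.2 = 16.5/1.2 = 13.75 cmH2O·s/L.
C = Vt/(Pplat − PEEP) = 348.0 / (20.5 − 10) = 348.0/10.5 = 33.143 mL/cmH2O.
τ = R × C = 13.75 × 0.03314 L/cmH2O = 0.4557 s.
Fraction remaining at end-expiration = e^(−Te/τ) = e^(−0.81/0.4557) = 0.1691 → 16.91%.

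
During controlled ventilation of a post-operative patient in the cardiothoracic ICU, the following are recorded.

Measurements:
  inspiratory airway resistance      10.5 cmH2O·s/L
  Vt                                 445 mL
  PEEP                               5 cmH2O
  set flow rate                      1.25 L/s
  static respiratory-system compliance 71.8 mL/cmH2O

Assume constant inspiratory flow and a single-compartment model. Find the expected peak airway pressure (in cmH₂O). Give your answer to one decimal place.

24.3

Equation of motion (constant flow): PIP = Vt/C + R·V̇ + PEEP.
PIP = 445/71.8 + 10.5×1.25 + 5 = 6.198 + 13.125 + 5 = 24.323 cmH2O.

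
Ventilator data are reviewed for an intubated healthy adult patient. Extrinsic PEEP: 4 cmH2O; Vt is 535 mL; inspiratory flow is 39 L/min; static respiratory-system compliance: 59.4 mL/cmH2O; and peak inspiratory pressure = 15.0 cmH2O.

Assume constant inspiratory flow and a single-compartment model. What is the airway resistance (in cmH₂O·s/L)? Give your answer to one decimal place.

3.1

Flow: 39 L/min ÷ 60 = 0.65 L/s.
Equation of motion (constant flow): PIP = Vt/C + R·V̇ + PEEP.
R·V̇ = PIP − Vt/C − PEEP = 15.0 − 535/59.4 − 4 = 15.0 − 9.007 − 4 = 1.993 cmH2O.
R = 1.993 / 0.65 = 3.066 cmH2O·s/L.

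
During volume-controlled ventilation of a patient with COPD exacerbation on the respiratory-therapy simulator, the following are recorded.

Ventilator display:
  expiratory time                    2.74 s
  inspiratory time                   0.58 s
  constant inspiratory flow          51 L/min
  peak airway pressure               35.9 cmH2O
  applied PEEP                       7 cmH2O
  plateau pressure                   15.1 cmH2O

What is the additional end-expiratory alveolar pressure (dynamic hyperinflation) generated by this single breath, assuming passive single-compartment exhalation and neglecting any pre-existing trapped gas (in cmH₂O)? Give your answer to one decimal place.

1.3

Flow: 51 L/min ÷ 60 = 0.85 L/s.
Vt = flow × Ti = 0.85 L/s × 0.58 s × 1000 mL/L = 493.0 mL.
R = (PIP − Pplat)/V̇ = (35.9 − 15.1) / 0.85 = 20.8/0.85 = 24.471 cmH2O·s/L.
C = Vt/(Pplat − PEEP) = 493.0 / (15.1 − 7) = 493.0/8.1 = 60.864 mL/cmH2O.
τ = R × C = 24.471 × 0.06086 L/cmH2O = 1.489 s.
Fraction remaining = e^(−Te/τ) = e^(−2.74/1.489) = 0.1588; trapped volume = 493.0 × 0.1588 = 78.288 mL.
Additional alveolar pressure from trapping ≈ V_trapped / C = 78.288 / 60.864 = 1.286 cmH2O.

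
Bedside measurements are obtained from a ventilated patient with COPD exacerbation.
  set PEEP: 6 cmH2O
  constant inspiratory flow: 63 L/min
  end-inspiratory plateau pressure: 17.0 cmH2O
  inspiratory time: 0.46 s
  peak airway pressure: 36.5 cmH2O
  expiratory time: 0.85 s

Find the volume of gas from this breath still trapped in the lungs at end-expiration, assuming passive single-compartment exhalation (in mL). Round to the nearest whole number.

170

Flow: 63 L/min ÷ 60 = 1.05 L/s.
Vt = flow × Ti = 1.05 L/s × 0.46 s × 1000 mL/L = 483.0 mL.
R = (PIP − Pplat)/V̇ = (36.5 − 17.0) / 1.05 = 19.5/1.05 = 18.571 cmH2O·s/L.
C = Vt/(Pplat − PEEP) = 483.0 / (17.0 − 6) = 483.0/11.0 = 43.909 mL/cmH2O.
τ = R × C = 18.571 × 0.04391 L/cmH2O = 0.8155 s.
Fraction remaining = e^(−Te/τ) = e^(−0.85/0.8155) = 0.3526.
Trapped volume = 483.0 × 0.3526 = 170.31 mL.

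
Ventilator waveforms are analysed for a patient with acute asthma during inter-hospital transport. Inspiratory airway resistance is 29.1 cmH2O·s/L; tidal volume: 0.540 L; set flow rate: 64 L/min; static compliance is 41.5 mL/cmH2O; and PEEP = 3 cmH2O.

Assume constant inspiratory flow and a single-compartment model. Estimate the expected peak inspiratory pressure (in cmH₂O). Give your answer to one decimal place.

47.1

Flow: 64 L/min ÷ 60 = 1.0667 L/s.
Equation of motion (constant flow): PIP = Vt/C + R·V̇ + PEEP.
PIP = 540/41.5 + 29.1×1.0667 + 3 = 13.012 + 31.041 + 3 = 47.053 cmH2O.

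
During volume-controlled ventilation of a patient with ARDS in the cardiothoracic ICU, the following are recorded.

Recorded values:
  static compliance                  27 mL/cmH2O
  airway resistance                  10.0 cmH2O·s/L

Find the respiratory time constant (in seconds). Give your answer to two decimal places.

0.27

τ = R × C = 10.0 × 27 mL/cmH2O = 10.0 × 0.027 L/cmH2O = 0.27 s.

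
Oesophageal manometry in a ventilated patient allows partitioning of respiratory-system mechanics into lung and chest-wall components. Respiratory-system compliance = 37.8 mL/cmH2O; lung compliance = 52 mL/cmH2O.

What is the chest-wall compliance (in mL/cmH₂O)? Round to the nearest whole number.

1/Ccw = 1/Crs − 1/CL.
1/Ccw = 1/37.8 − 1/52 = 0.007224.
Ccw = 138.43 mL/cmH2O.

138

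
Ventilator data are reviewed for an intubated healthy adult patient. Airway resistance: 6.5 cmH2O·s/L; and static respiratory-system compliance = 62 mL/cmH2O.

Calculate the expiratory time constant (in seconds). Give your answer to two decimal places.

0.40

τ = R × C = 6.5 × 62 mL/cmH2O = 6.5 × 0.062 L/cmH2O = 0.403 s.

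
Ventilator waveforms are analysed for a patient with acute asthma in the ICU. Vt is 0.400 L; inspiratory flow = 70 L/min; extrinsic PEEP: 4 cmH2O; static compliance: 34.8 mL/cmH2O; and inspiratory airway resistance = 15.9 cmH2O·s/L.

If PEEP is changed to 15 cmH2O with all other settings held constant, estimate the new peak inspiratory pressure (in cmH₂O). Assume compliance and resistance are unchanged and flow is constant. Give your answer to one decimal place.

Flow: 70 L/min ÷ 60 = 1.1667 L/s.
PIP = Vt/C + R·V̇ + PEEP (constant-flow equation of motion).
Only the baseline term changes: ΔPIP = ΔPEEP = 15 − 4 = 11.0 cmH2O.
Original PIP = 400/34.8 + 15.9×1.1667 + 4 = 34.045 cmH2O; new PIP = 34.045 + (11.0) = 45.045 cmH2O.

45.0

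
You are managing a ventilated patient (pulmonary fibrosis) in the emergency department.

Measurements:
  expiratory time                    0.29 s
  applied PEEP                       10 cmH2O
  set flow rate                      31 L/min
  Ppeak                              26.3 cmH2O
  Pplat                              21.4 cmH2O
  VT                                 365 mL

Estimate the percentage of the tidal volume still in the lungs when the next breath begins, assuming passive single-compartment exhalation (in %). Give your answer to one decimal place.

Flow: 31 L/min ÷ 60 = 0.5167 L/s.
R = (PIP − Pplat)/V̇ = (26.3 − 21.4) / 0.5167 = 4.9/0.5167 = 9.483 cmH2O·s/L.
C = Vt/(Pplat − PEEP) = 365.0 / (21.4 − 10) = 365.0/11.4 = 32.018 mL/cmH2O.
τ = R × C = 9.483 × 0.03202 L/cmH2O = 0.3036 s.
Fraction remaining at end-expiration = e^(−Te/τ) = e^(−0.29/0.3036) = 0.3847 → 38.47%.

38.5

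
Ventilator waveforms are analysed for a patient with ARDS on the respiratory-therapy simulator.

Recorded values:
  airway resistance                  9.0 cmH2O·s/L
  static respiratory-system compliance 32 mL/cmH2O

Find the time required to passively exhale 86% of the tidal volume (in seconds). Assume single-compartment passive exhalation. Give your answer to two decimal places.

τ = R × C = 9.0 × 32 mL/cmH2O = 9.0 × 0.032 L/cmH2O = 0.288 s.
Exhaled fraction f = 1 − e^(−t/τ) → t = −τ·ln(1 − f) = −0.288·ln(0.14) = 0.5662 s.

0.57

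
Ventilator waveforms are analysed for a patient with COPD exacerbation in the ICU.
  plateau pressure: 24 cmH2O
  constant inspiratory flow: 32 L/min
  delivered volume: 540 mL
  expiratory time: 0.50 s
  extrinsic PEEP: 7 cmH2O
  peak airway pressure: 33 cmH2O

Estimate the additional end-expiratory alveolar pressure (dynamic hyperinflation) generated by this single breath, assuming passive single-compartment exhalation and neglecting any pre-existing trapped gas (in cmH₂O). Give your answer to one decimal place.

Flow: 32 L/min ÷ 60 = 0.5333 L/s.
R = (PIP − Pplat)/V̇ = (33 − 24) / 0.5333 = 9.0/0.5333 = 16.876 cmH2O·s/L.
C = Vt/(Pplat − PEEP) = 540.0 / (24 − 7) = 540.0/17.0 = 31.765 mL/cmH2O.
τ = R × C = 16.876 × 0.03177 L/cmH2O = 0.5362 s.
Fraction remaining = e^(−Te/τ) = e^(−0.50/0.5362) = 0.3936; trapped volume = 540.0 × 0.3936 = 212.54 mL.
Additional alveolar pressure from trapping ≈ V_trapped / C = 212.54 / 31.765 = 6.691 cmH2O.

6.7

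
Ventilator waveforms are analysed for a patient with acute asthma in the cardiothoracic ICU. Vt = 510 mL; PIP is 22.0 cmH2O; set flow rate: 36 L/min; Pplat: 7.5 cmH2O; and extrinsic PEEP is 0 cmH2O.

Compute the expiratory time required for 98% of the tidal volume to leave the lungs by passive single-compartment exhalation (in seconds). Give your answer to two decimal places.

6.43

Flow: 36 L/min ÷ 60 = 0.6 L/s.
R = (PIP − Pplat)/V̇ = (22.0 − 7.5) / 0.6 = 14.5/0.6 = 24.167 cmH2O·s/L.
C = Vt/(Pplat − PEEP) = 510.0 / (7.5 − 0) = 510.0/7.5 = 68.0 mL/cmH2O.
τ = R × C = 24.167 × 0.068 L/cmH2O = 1.643 s.
t = −τ·ln(1 − 0.98) = −1.643·ln(0.02) = 6.427 s.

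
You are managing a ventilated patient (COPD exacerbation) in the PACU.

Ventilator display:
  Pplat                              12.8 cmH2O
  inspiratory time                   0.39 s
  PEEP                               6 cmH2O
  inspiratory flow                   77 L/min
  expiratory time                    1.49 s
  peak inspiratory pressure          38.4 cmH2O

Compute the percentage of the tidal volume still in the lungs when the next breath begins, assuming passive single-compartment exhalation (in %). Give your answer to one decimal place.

36.2

Flow: 77 L/min ÷ 60 = 1.2833 L/s.
Vt = flow × Ti = 1.2833 L/s × 0.39 s × 1000 mL/L = 500.49 mL.
R = (PIP − Pplat)/V̇ = (38.4 − 12.8) / 1.2833 = 25.6/1.2833 = 19.949 cmH2O·s/L.
C = Vt/(Pplat − PEEP) = 500.49 / (12.8 − 6) = 500.49/6.8 = 73.601 mL/cmH2O.
τ = R × C = 19.949 × 0.0736 L/cmH2O = 1.468 s.
Fraction remaining at end-expiration = e^(−Te/τ) = e^(−1.49/1.468) = 0.3624 → 36.24%.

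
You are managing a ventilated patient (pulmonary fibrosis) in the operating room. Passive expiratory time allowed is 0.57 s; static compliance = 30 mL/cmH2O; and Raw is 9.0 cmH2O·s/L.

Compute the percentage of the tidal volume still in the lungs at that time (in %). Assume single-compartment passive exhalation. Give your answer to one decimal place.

τ = R × C = 9.0 × 30 mL/cmH2O = 9.0 × 0.030 L/cmH2O = 0.27 s.
Passive exhalation: V(t)/V₀ = e^(−t/τ) = e^(−0.57/0.27) = 0.1211.
Fraction remaining = 0.1211 → 12.11%.

12.1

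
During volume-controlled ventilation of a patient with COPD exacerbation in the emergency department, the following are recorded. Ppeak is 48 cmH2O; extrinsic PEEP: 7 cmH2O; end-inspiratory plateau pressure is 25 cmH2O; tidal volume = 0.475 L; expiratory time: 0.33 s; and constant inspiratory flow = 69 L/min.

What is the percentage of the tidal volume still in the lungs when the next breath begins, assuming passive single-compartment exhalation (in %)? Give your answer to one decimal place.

53.5

Flow: 69 L/min ÷ 60 = 1.15 L/s.
R = (PIP − Pplat)/V̇ = (48 − 25) / 1.15 = 23.0/1.15 = 20.0 cmH2O·s/L.
C = Vt/(Pplat − PEEP) = 475.0 / (25 − 7) = 475.0/18.0 = 26.389 mL/cmH2O.
τ = R × C = 20.0 × 0.02639 L/cmH2O = 0.5278 s.
Fraction remaining at end-expiration = e^(−Te/τ) = e^(−0.33/0.5278) = 0.5351 → 53.51%.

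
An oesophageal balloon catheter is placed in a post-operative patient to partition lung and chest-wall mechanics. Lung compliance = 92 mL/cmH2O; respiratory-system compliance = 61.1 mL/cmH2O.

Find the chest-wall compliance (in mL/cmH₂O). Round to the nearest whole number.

182

1/Ccw = 1/Crs − 1/CL.
1/Ccw = 1/61.1 − 1/92 = 0.005497.
Ccw = 181.92 mL/cmH2O.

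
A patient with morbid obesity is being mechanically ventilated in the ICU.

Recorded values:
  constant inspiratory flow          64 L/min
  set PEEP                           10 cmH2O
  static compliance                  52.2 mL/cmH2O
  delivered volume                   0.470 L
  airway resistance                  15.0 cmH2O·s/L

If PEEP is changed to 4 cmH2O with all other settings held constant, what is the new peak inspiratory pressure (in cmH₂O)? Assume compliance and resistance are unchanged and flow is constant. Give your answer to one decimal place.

29.0

Flow: 64 L/min ÷ 60 = 1.0667 L/s.
PIP = Vt/C + R·V̇ + PEEP (constant-flow equation of motion).
Only the baseline term changes: ΔPIP = ΔPEEP = 4 − 10 = -6.0 cmH2O.
Original PIP = 470/52.2 + 15.0×1.0667 + 10 = 35.004 cmH2O; new PIP = 35.004 + (-6.0) = 29.004 cmH2O.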